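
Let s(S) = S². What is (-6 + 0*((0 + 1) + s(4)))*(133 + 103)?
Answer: -1416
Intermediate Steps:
(-6 + 0*((0 + 1) + s(4)))*(133 + 103) = (-6 + 0*((0 + 1) + 4²))*(133 + 103) = (-6 + 0*(1 + 16))*236 = (-6 + 0*17)*236 = (-6 + 0)*236 = -6*236 = -1416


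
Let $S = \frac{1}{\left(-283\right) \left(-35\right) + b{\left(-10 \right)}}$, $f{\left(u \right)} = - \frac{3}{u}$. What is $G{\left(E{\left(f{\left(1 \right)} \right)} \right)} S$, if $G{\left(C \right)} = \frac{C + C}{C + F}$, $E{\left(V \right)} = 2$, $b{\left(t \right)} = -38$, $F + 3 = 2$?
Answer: $\frac{4}{9867} \approx 0.00040539$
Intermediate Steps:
$F = -1$ ($F = -3 + 2 = -1$)
$G{\left(C \right)} = \frac{2 C}{-1 + C}$ ($G{\left(C \right)} = \frac{C + C}{C - 1} = \frac{2 C}{-1 + C}$)
$S = \frac{1}{9867}$ ($S = \frac{1}{\left(-283\right) \left(-35\right) - 38} = \frac{1}{9905 - 38} = \frac{1}{9867} \approx 0.00010135$)
$G{\left(E{\left(f{\left(1 \right)} \right)} \right)} S = 2 \cdot 2 \frac{1}{-1 + 2} \cdot \frac{1}{9867} = 2 \cdot 2 \cdot 1^{-1} \cdot \frac{1}{9867} = 2 \cdot 2 \cdot 1 \cdot \frac{1}{9867} = 4 \cdot \frac{1}{9867} = \frac{4}{9867}$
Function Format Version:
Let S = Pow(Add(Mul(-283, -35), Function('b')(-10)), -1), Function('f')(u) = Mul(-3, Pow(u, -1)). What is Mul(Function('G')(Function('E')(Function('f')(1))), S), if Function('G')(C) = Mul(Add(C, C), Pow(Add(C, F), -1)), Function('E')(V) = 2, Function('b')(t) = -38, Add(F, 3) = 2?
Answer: Rational(4, 9867) ≈ 0.00040539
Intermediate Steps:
F = -1 (F = Add(-3, 2) = -1)
Function('G')(C) = Mul(2, C, Pow(Add(-1, C), -1)) (Function('G')(C) = Mul(Add(C, C), Pow(Add(C, -1), -1)) = Mul(Mul(2, C), Pow(Add(-1, C), -1)) = Mul(2, C, Pow(Add(-1, C), -1)))
S = Rational(1, 9867) (S = Pow(Add(Mul(-283, -35), -38), -1) = Pow(Add(9905, -38), -1) = Pow(9867, -1) = Rational(1, 9867) ≈ 0.00010135)
Mul(Function('G')(Function('E')(Function('f')(1))), S) = Mul(Mul(2, 2, Pow(Add(-1, 2), -1)), Rational(1, 9867)) = Mul(Mul(2, 2, Pow(1, -1)), Rational(1, 9867)) = Mul(Mul(2, 2, 1), Rational(1, 9867)) = Mul(4, Rational(1, 9867)) = Rational(4, 9867)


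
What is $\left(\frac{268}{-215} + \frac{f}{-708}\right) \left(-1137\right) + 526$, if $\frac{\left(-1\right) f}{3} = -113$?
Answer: $\frac{126225631}{50740} \approx 2487.7$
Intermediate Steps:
$f = 339$ ($f = \left(-3\right) \left(-113\right) = 339$)
$\left(\frac{268}{-215} + \frac{f}{-708}\right) \left(-1137\right) + 526 = \left(\frac{268}{-215} + \frac{339}{-708}\right) \left(-1137\right) + 526 = \left(268 \left(- \frac{1}{215}\right) + 339 \left(- \frac{1}{708}\right)\right) \left(-1137\right) + 526 = \left(- \frac{268}{215} - \frac{113}{236}\right) \left(-1137\right) + 526 = \left(- \frac{87543}{50740}\right) \left(-1137\right) + 526 = \frac{99536391}{50740} + 526 = \frac{126225631}{50740}$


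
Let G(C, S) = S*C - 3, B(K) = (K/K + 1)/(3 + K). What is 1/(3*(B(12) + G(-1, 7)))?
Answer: -5/148 ≈ -0.033784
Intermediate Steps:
B(K) = 2/(3 + K) (B(K) = (1 + 1)/(3 + K) = 2/(3 + K))
G(C, S) = -3 + C*S (G(C, S) = C*S - 3 = -3 + C*S)
1/(3*(B(12) + G(-1, 7))) = 1/(3*(2/(3 + 12) + (-3 - 1*7))) = 1/(3*(2/15 + (-3 - 7))) = 1/(3*(2*(1/15) - 10)) = 1/(3*(2/15 - 10)) = 1/(3*(-148/15)) = 1/(-148/5) = -5/148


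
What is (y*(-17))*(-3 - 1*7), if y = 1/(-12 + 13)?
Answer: 170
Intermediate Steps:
y = 1 (y = 1/1 = 1)
(y*(-17))*(-3 - 1*7) = (1*(-17))*(-3 - 1*7) = -17*(-3 - 7) = -17*(-10) = 170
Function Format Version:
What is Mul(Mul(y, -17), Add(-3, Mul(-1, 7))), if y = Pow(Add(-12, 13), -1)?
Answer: 170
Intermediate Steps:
y = 1 (y = Pow(1, -1) = 1)
Mul(Mul(y, -17), Add(-3, Mul(-1, 7))) = Mul(Mul(1, -17), Add(-3, Mul(-1, 7))) = Mul(-17, Add(-3, -7)) = Mul(-17, -10) = 170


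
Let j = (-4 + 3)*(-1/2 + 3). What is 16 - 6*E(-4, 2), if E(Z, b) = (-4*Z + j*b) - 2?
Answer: -38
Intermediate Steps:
j = -5/2 (j = -(-1*½ + 3) = -(-½ + 3) = -1*5/2 = -5/2 ≈ -2.5000)
E(Z, b) = -2 - 4*Z - 5*b/2 (E(Z, b) = (-4*Z - 5*b/2) - 2 = -2 - 4*Z - 5*b/2)
16 - 6*E(-4, 2) = 16 - 6*(-2 - 4*(-4) - 5/2*2) = 16 - 6*(-2 + 16 - 5) = 16 - 6*9 = 16 - 54 = -38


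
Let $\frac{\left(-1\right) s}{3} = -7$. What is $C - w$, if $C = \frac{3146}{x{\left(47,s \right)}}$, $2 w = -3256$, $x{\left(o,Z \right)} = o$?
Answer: $\frac{79662}{47} \approx 1694.9$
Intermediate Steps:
$s = 21$ ($s = \left(-3\right) \left(-7\right) = 21$)
$w = -1628$ ($w = \frac{1}{2} \left(-3256\right) = -1628$)
$C = \frac{3146}{47} \approx 66.936$
$C - w = \frac{3146}{47} - -1628 = \frac{3146}{47} + 1628 = \frac{79662}{47}$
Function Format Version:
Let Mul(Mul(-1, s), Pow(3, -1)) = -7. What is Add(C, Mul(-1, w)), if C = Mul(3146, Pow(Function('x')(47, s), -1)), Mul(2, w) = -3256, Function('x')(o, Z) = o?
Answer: Rational(79662, 47) ≈ 1694.9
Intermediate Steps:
s = 21 (s = Mul(-3, -7) = 21)
w = -1628 (w = Mul(Rational(1, 2), -3256) = -1628)
C = Rational(3146, 47) (C = Mul(3146, Pow(47, -1)) = Mul(3146, Rational(1, 47)) = Rational(3146, 47) ≈ 66.936)
Add(C, Mul(-1, w)) = Add(Rational(3146, 47), Mul(-1, -1628)) = Add(Rational(3146, 47), 1628) = Rational(79662, 47)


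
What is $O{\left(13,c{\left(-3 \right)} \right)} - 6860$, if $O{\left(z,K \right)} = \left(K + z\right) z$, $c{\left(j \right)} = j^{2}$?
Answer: $-6574$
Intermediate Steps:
$O{\left(z,K \right)} = z \left(K + z\right)$
$O{\left(13,c{\left(-3 \right)} \right)} - 6860 = 13 \left(\left(-3\right)^{2} + 13\right) - 6860 = 13 \left(9 + 13\right) - 6860 = 13 \cdot 22 - 6860 = 286 - 6860 = -6574$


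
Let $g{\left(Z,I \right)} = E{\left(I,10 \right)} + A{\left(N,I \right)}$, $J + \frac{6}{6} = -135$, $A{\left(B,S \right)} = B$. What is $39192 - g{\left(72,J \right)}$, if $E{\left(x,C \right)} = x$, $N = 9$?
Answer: $39319$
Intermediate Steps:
$J = -136$ ($J = -1 - 135 = -136$)
$g{\left(Z,I \right)} = 9 + I$ ($g{\left(Z,I \right)} = I + 9 = 9 + I$)
$39192 - g{\left(72,J \right)} = 39192 - \left(9 - 136\right) = 39192 - -127 = 39192 + 127 = 39319$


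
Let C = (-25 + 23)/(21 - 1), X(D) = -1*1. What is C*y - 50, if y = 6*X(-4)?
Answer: -247/5 ≈ -49.400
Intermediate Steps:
X(D) = -1
y = -6 (y = 6*(-1) = -6)
C = -⅒ (C = -2/20 = -2*1/20 = -⅒ ≈ -0.10000)
C*y - 50 = -⅒*(-6) - 50 = ⅗ - 50 = -247/5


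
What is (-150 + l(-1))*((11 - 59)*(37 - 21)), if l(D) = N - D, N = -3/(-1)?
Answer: 112128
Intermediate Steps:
N = 3 (N = -3*(-1) = 3)
l(D) = 3 - D
(-150 + l(-1))*((11 - 59)*(37 - 21)) = (-150 + (3 - 1*(-1)))*((11 - 59)*(37 - 21)) = (-150 + (3 + 1))*(-48*16) = (-150 + 4)*(-768) = -146*(-768) = 112128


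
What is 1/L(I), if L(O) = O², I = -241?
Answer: 1/58081 ≈ 1.7217e-5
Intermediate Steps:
1/L(I) = 1/((-241)²) = 1/58081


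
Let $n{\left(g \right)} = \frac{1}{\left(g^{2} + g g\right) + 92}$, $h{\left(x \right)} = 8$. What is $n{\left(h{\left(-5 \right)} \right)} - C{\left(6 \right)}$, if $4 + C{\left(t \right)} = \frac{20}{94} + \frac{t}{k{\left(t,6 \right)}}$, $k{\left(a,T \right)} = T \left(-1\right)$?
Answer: $\frac{49547}{10340} \approx 4.7918$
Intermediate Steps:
$k{\left(a,T \right)} = - T$
$n{\left(g \right)} = \frac{1}{92 + 2 g^{2}}$ ($n{\left(g \right)} = \frac{1}{\left(g^{2} + g^{2}\right) + 92} = \frac{1}{2 g^{2} + 92} = \frac{1}{92 + 2 g^{2}}$)
$C{\left(t \right)} = - \frac{178}{47} - \frac{t}{6}$ ($C{\left(t \right)} = -4 + \left(\frac{20}{94} + \frac{t}{\left(-1\right) 6}\right) = -4 + \left(20 \cdot \frac{1}{94} + \frac{t}{-6}\right) = -4 + \left(\frac{10}{47} + t \left(- \frac{1}{6}\right)\right) = -4 - \left(- \frac{10}{47} + \frac{t}{6}\right) = - \frac{178}{47} - \frac{t}{6}$)
$n{\left(h{\left(-5 \right)} \right)} - C{\left(6 \right)} = \frac{1}{2 \left(46 + 8^{2}\right)} - \left(- \frac{178}{47} - 1\right) = \frac{1}{2 \left(46 + 64\right)} - \left(- \frac{178}{47} - 1\right) = \frac{1}{2 \cdot 110} - - \frac{225}{47} = \frac{1}{2} \cdot \frac{1}{110} + \frac{225}{47} = \frac{1}{220} + \frac{225}{47} = \frac{49547}{10340}$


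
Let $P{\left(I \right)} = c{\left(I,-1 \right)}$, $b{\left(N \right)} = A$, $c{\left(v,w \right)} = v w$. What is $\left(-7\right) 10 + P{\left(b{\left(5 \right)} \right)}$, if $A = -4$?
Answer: $-66$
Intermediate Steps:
$b{\left(N \right)} = -4$
$P{\left(I \right)} = - I$ ($P{\left(I \right)} = I \left(-1\right) = - I$)
$\left(-7\right) 10 + P{\left(b{\left(5 \right)} \right)} = \left(-7\right) 10 - -4 = -70 + 4 = -66$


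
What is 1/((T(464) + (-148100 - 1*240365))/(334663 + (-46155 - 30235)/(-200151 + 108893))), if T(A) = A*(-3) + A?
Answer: -15270376222/17767613197 ≈ -0.85945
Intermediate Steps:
T(A) = -2*A (T(A) = -3*A + A = -2*A)
1/((T(464) + (-148100 - 1*240365))/(334663 + (-46155 - 30235)/(-200151 + 108893))) = 1/((-2*464 + (-148100 - 1*240365))/(334663 + (-46155 - 30235)/(-200151 + 108893))) = 1/((-928 + (-148100 - 240365))/(334663 - 76390/(-91258))) = 1/((-928 - 388465)/(334663 - 76390*(-1/91258))) = 1/(-389393/(334663 + 38195/45629)) = 1/(-389393/15270376222/45629) = 1/(-389393*45629/15270376222) = 1/(-17767613197/15270376222) = -15270376222/17767613197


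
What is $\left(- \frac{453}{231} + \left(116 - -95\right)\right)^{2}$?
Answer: $\frac{259081216}{5929} \approx 43697.0$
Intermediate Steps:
$\left(- \frac{453}{231} + \left(116 - -95\right)\right)^{2} = \left(\left(-453\right) \frac{1}{231} + \left(116 + 95\right)\right)^{2} = \left(- \frac{151}{77} + 211\right)^{2} = \left(\frac{16096}{77}\right)^{2} = \frac{259081216}{5929}$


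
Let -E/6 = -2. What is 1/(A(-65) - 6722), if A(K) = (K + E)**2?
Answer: -1/3913 ≈ -0.00025556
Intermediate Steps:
E = 12 (E = -6*(-2) = 12)
A(K) = (12 + K)**2 (A(K) = (K + 12)**2 = (12 + K)**2)
1/(A(-65) - 6722) = 1/((12 - 65)**2 - 6722) = 1/((-53)**2 - 6722) = 1/(2809 - 6722) = 1/(-3913) = -1/3913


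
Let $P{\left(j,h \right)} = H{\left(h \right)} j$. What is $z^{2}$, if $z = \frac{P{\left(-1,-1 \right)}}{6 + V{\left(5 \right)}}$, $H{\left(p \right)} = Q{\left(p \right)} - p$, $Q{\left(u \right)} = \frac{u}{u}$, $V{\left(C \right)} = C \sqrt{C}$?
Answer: $\frac{644}{7921} - \frac{240 \sqrt{5}}{7921} \approx 0.013552$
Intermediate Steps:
$V{\left(C \right)} = C^{\frac{3}{2}}$
$Q{\left(u \right)} = 1$
$H{\left(p \right)} = 1 - p$
$P{\left(j,h \right)} = j \left(1 - h\right)$ ($P{\left(j,h \right)} = \left(1 - h\right) j = j \left(1 - h\right)$)
$z = - \frac{2}{6 + 5 \sqrt{5}}$ ($z = \frac{\left(-1\right) \left(1 - -1\right)}{6 + 5^{\frac{3}{2}}} = \frac{\left(-1\right) \left(1 + 1\right)}{6 + 5 \sqrt{5}} = \frac{\left(-1\right) 2}{6 + 5 \sqrt{5}} = - \frac{2}{6 + 5 \sqrt{5}} \approx -0.11641$)
$z^{2} = \left(\frac{12}{89} - \frac{10 \sqrt{5}}{89}\right)^{2}$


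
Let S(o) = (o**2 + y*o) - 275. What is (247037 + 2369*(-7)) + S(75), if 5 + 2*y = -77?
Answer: 232729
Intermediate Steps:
y = -41 (y = -5/2 + (1/2)*(-77) = -5/2 - 77/2 = -41)
S(o) = -275 + o**2 - 41*o (S(o) = (o**2 - 41*o) - 275 = -275 + o**2 - 41*o)
(247037 + 2369*(-7)) + S(75) = (247037 + 2369*(-7)) + (-275 + 75**2 - 41*75) = (247037 - 16583) + (-275 + 5625 - 3075) = 230454 + 2275 = 232729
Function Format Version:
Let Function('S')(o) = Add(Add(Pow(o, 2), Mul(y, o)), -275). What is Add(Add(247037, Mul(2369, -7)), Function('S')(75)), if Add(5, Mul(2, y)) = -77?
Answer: 232729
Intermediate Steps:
y = -41 (y = Add(Rational(-5, 2), Mul(Rational(1, 2), -77)) = Add(Rational(-5, 2), Rational(-77, 2)) = -41)
Function('S')(o) = Add(-275, Pow(o, 2), Mul(-41, o)) (Function('S')(o) = Add(Add(Pow(o, 2), Mul(-41, o)), -275) = Add(-275, Pow(o, 2), Mul(-41, o)))
Add(Add(247037, Mul(2369, -7)), Function('S')(75)) = Add(Add(247037, Mul(2369, -7)), Add(-275, Pow(75, 2), Mul(-41, 75))) = Add(Add(247037, -16583), Add(-275, 5625, -3075)) = Add(230454, 2275) = 232729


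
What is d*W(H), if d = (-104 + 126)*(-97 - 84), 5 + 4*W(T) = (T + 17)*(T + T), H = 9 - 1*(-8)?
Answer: -2291641/2 ≈ -1.1458e+6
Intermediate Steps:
H = 17 (H = 9 + 8 = 17)
W(T) = -5/4 + T*(17 + T)/2 (W(T) = -5/4 + ((T + 17)*(T + T))/4 = -5/4 + ((17 + T)*(2*T))/4 = -5/4 + (2*T*(17 + T))/4 = -5/4 + T*(17 + T)/2)
d = -3982 (d = 22*(-181) = -3982)
d*W(H) = -3982*(-5/4 + (½)*17² + (17/2)*17) = -3982*(-5/4 + (½)*289 + 289/2) = -3982*(-5/4 + 289/2 + 289/2) = -3982*1151/4 = -2291641/2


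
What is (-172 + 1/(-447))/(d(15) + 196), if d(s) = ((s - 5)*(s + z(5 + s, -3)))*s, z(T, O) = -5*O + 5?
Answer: -76885/2434362 ≈ -0.031583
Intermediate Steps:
z(T, O) = 5 - 5*O
d(s) = s*(-5 + s)*(20 + s) (d(s) = ((s - 5)*(s + (5 - 5*(-3))))*s = ((-5 + s)*(s + (5 + 15)))*s = ((-5 + s)*(s + 20))*s = ((-5 + s)*(20 + s))*s = s*(-5 + s)*(20 + s))
(-172 + 1/(-447))/(d(15) + 196) = (-172 + 1/(-447))/(15*(-100 + 15² + 15*15) + 196) = (-172 - 1/447)/(15*(-100 + 225 + 225) + 196) = -76885/(447*(15*350 + 196)) = -76885/(447*(5250 + 196)) = -76885/447/5446 = -76885/447*1/5446 = -76885/2434362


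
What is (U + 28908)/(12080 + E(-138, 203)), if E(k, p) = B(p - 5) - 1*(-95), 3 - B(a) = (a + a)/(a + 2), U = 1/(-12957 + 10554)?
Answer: 3473296150/1462948803 ≈ 2.3742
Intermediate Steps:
U = -1/2403 (U = 1/(-2403) = -1/2403 ≈ -0.00041615)
B(a) = 3 - 2*a/(2 + a) (B(a) = 3 - (a + a)/(a + 2) = 3 - 2*a/(2 + a))
E(k, p) = 95 + (1 + p)/(-3 + p) (E(k, p) = (6 + (p - 5))/(2 + (p - 5)) - 1*(-95) = (6 + (-5 + p))/(2 + (-5 + p)) + 95 = (1 + p)/(-3 + p) + 95 = 95 + (1 + p)/(-3 + p))
(U + 28908)/(12080 + E(-138, 203)) = (-1/2403 + 28908)/(12080 + 4*(-71 + 24*203)/(-3 + 203)) = 69465923/(2403*(12080 + 4*(-71 + 4872)/200)) = 69465923/(2403*(12080 + 4*(1/200)*4801)) = 69465923/(2403*(12080 + 4801/50)) = 69465923/(2403*(608801/50)) = (69465923/2403)*(50/608801) = 3473296150/1462948803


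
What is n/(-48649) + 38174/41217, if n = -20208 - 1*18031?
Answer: 3433223789/2005165833 ≈ 1.7122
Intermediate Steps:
n = -38239 (n = -20208 - 18031 = -38239)
n/(-48649) + 38174/41217 = -38239/(-48649) + 38174/41217 = -38239*(-1/48649) + 38174*(1/41217) = 38239/48649 + 38174/41217 = 3433223789/2005165833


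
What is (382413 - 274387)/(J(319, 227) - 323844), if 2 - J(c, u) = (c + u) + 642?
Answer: -54013/162515 ≈ -0.33236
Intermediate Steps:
J(c, u) = -640 - c - u (J(c, u) = 2 - ((c + u) + 642) = 2 - (642 + c + u) = 2 + (-642 - c - u) = -640 - c - u)
(382413 - 274387)/(J(319, 227) - 323844) = (382413 - 274387)/((-640 - 1*319 - 1*227) - 323844) = 108026/((-640 - 319 - 227) - 323844) = 108026/(-1186 - 323844) = 108026/(-325030) = 108026*(-1/325030) = -54013/162515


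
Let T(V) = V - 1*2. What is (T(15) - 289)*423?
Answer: -116748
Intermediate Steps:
T(V) = -2 + V (T(V) = V - 2 = -2 + V)
(T(15) - 289)*423 = ((-2 + 15) - 289)*423 = (13 - 289)*423 = -276*423 = -116748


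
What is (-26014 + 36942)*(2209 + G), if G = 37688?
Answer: 435994416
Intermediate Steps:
(-26014 + 36942)*(2209 + G) = (-26014 + 36942)*(2209 + 37688) = 10928*39897 = 435994416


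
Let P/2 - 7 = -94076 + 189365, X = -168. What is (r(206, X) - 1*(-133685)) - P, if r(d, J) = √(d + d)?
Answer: -56907 + 2*√103 ≈ -56887.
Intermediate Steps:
r(d, J) = √2*√d (r(d, J) = √(2*d) = √2*√d)
P = 190592 (P = 14 + 2*(-94076 + 189365) = 14 + 2*95289 = 14 + 190578 = 190592)
(r(206, X) - 1*(-133685)) - P = (√2*√206 - 1*(-133685)) - 1*190592 = (2*√103 + 133685) - 190592 = (133685 + 2*√103) - 190592 = -56907 + 2*√103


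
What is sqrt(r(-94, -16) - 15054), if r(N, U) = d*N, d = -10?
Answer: I*sqrt(14114) ≈ 118.8*I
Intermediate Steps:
r(N, U) = -10*N
sqrt(r(-94, -16) - 15054) = sqrt(-10*(-94) - 15054) = sqrt(940 - 15054) = sqrt(-14114) = I*sqrt(14114)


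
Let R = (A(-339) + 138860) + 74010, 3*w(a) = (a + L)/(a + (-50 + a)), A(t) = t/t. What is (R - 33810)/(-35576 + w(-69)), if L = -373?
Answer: -50495202/10032211 ≈ -5.0333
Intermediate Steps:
A(t) = 1
w(a) = (-373 + a)/(3*(-50 + 2*a)) (w(a) = ((a - 373)/(a + (-50 + a)))/3 = ((-373 + a)/(-50 + 2*a))/3 = (-373 + a)/(3*(-50 + 2*a)))
R = 212871 (R = (1 + 138860) + 74010 = 138861 + 74010 = 212871)
(R - 33810)/(-35576 + w(-69)) = (212871 - 33810)/(-35576 + (-373 - 69)/(6*(-25 - 69))) = 179061/(-35576 + (⅙)*(-442)/(-94)) = 179061/(-35576 + (⅙)*(-1/94)*(-442)) = 179061/(-35576 + 221/282) = 179061/(-10032211/282) = 179061*(-282/10032211) = -50495202/10032211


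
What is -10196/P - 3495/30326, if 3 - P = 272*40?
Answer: 271188781/329855902 ≈ 0.82214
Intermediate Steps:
P = -10877 (P = 3 - 272*40 = 3 - 1*10880 = 3 - 10880 = -10877)
-10196/P - 3495/30326 = -10196/(-10877) - 3495/30326 = -10196*(-1/10877) - 3495*1/30326 = 10196/10877 - 3495/30326 = 271188781/329855902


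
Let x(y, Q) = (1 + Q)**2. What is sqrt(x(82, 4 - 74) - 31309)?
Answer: 2*I*sqrt(6637) ≈ 162.94*I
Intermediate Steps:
sqrt(x(82, 4 - 74) - 31309) = sqrt((1 + (4 - 74))**2 - 31309) = sqrt((1 - 70)**2 - 31309) = sqrt((-69)**2 - 31309) = sqrt(4761 - 31309) = sqrt(-26548) = 2*I*sqrt(6637)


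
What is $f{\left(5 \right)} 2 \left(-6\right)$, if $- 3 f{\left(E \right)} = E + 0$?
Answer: $20$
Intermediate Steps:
$f{\left(E \right)} = - \frac{E}{3}$ ($f{\left(E \right)} = - \frac{E + 0}{3} = - \frac{E}{3}$)
$f{\left(5 \right)} 2 \left(-6\right) = \left(- \frac{1}{3}\right) 5 \cdot 2 \left(-6\right) = \left(- \frac{5}{3}\right) 2 \left(-6\right) = \left(- \frac{10}{3}\right) \left(-6\right) = 20$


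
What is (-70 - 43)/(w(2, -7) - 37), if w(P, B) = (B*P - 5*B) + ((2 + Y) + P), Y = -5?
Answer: 113/17 ≈ 6.6471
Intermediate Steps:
w(P, B) = -3 + P - 5*B + B*P (w(P, B) = (B*P - 5*B) + ((2 - 5) + P) = (-5*B + B*P) + (-3 + P) = -3 + P - 5*B + B*P)
(-70 - 43)/(w(2, -7) - 37) = (-70 - 43)/((-3 + 2 - 5*(-7) - 7*2) - 37) = -113/((-3 + 2 + 35 - 14) - 37) = -113/(20 - 37) = -113/(-17) = -113*(-1/17) = 113/17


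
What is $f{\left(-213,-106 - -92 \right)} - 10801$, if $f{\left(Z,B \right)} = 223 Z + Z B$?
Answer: $-55318$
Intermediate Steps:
$f{\left(Z,B \right)} = 223 Z + B Z$
$f{\left(-213,-106 - -92 \right)} - 10801 = - 213 \left(223 - 14\right) - 10801 = \left(-213\right) 209 - 10801 = -44517 - 10801 = -55318$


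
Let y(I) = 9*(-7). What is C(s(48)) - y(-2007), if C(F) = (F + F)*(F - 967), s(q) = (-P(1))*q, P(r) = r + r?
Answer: 204159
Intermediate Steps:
P(r) = 2*r
s(q) = -2*q (s(q) = (-2)*q = (-1*2)*q = -2*q)
y(I) = -63
C(F) = 2*F*(-967 + F) (C(F) = (2*F)*(-967 + F) = 2*F*(-967 + F))
C(s(48)) - y(-2007) = 2*(-2*48)*(-967 - 2*48) - 1*(-63) = 2*(-96)*(-967 - 96) + 63 = 2*(-96)*(-1063) + 63 = 204096 + 63 = 204159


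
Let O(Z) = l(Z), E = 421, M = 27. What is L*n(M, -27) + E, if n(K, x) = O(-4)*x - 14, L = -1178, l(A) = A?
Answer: -110311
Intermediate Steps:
O(Z) = Z
n(K, x) = -14 - 4*x (n(K, x) = -4*x - 14 = -14 - 4*x)
L*n(M, -27) + E = -1178*(-14 - 4*(-27)) + 421 = -1178*(-14 + 108) + 421 = -1178*94 + 421 = -110732 + 421 = -110311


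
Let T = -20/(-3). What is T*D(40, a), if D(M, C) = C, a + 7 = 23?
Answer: 320/3 ≈ 106.67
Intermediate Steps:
a = 16 (a = -7 + 23 = 16)
T = 20/3 (T = -20*(-⅓) = 20/3 ≈ 6.6667)
T*D(40, a) = (20/3)*16 = 320/3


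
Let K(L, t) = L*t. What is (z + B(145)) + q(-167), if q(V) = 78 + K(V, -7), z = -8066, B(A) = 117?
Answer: -6702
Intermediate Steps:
q(V) = 78 - 7*V (q(V) = 78 + V*(-7) = 78 - 7*V)
(z + B(145)) + q(-167) = (-8066 + 117) + (78 - 7*(-167)) = -7949 + (78 + 1169) = -7949 + 1247 = -6702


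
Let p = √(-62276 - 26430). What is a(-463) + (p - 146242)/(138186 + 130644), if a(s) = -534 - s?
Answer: -9616586/134415 + I*√88706/268830 ≈ -71.544 + 0.0011079*I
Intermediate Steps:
p = I*√88706 (p = √(-88706) = I*√88706 ≈ 297.84*I)
a(-463) + (p - 146242)/(138186 + 130644) = (-534 - 1*(-463)) + (I*√88706 - 146242)/(138186 + 130644) = (-534 + 463) + (-146242 + I*√88706)/268830 = -71 + (-146242 + I*√88706)*(1/268830) = -71 + (-73121/134415 + I*√88706/268830) = -9616586/134415 + I*√88706/268830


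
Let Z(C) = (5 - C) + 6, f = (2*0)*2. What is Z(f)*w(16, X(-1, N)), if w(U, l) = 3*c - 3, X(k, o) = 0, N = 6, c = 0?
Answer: -33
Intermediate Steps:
w(U, l) = -3 (w(U, l) = 3*0 - 3 = 0 - 3 = -3)
f = 0 (f = 0*2 = 0)
Z(C) = 11 - C
Z(f)*w(16, X(-1, N)) = (11 - 1*0)*(-3) = (11 + 0)*(-3) = 11*(-3) = -33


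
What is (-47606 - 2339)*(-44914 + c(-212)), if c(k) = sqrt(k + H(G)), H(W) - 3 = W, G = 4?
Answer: 2243229730 - 49945*I*sqrt(205) ≈ 2.2432e+9 - 7.151e+5*I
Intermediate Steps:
H(W) = 3 + W
c(k) = sqrt(7 + k) (c(k) = sqrt(k + (3 + 4)) = sqrt(k + 7) = sqrt(7 + k))
(-47606 - 2339)*(-44914 + c(-212)) = (-47606 - 2339)*(-44914 + sqrt(7 - 212)) = -49945*(-44914 + sqrt(-205)) = -49945*(-44914 + I*sqrt(205)) = 2243229730 - 49945*I*sqrt(205)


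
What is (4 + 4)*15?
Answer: 120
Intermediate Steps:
(4 + 4)*15 = 8*15 = 120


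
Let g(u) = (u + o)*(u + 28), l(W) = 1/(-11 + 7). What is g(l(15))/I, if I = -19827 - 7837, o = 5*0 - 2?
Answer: 999/442624 ≈ 0.0022570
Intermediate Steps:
o = -2 (o = 0 - 2 = -2)
l(W) = -¼ (l(W) = 1/(-4) = -¼)
I = -27664
g(u) = (-2 + u)*(28 + u) (g(u) = (u - 2)*(u + 28) = (-2 + u)*(28 + u))
g(l(15))/I = (-56 + (-¼)² + 26*(-¼))/(-27664) = (-56 + 1/16 - 13/2)*(-1/27664) = -999/16*(-1/27664) = 999/442624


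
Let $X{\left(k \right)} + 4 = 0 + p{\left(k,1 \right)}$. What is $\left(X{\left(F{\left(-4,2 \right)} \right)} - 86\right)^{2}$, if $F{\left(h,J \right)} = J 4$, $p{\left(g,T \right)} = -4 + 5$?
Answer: $7921$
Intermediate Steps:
$p{\left(g,T \right)} = 1$
$F{\left(h,J \right)} = 4 J$
$X{\left(k \right)} = -3$ ($X{\left(k \right)} = -4 + \left(0 + 1\right) = -4 + 1 = -3$)
$\left(X{\left(F{\left(-4,2 \right)} \right)} - 86\right)^{2} = \left(-3 - 86\right)^{2} = \left(-89\right)^{2} = 7921$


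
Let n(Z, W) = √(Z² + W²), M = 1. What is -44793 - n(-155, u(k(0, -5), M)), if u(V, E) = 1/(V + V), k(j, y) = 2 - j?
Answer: -44793 - √384401/4 ≈ -44948.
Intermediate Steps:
u(V, E) = 1/(2*V)
n(Z, W) = √(W² + Z²)
-44793 - n(-155, u(k(0, -5), M)) = -44793 - √((1/(2*(2 - 1*0)))² + (-155)²) = -44793 - √((1/(2*(2 + 0)))² + 24025) = -44793 - √(((½)/2)² + 24025) = -44793 - √(((½)*(½))² + 24025) = -44793 - √((¼)² + 24025) = -44793 - √(1/16 + 24025) = -44793 - √(384401/16) = -44793 - √384401/4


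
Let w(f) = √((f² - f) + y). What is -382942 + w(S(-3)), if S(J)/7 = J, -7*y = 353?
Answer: -382942 + √20167/7 ≈ -3.8292e+5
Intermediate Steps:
y = -353/7 (y = -⅐*353 = -353/7 ≈ -50.429)
S(J) = 7*J
w(f) = √(-353/7 + f² - f) (w(f) = √((f² - f) - 353/7) = √(-353/7 + f² - f))
-382942 + w(S(-3)) = -382942 + √(-2471 - 343*(-3) + 49*(7*(-3))²)/7 = -382942 + √(-2471 - 49*(-21) + 49*(-21)²)/7 = -382942 + √(-2471 + 1029 + 49*441)/7 = -382942 + √(-2471 + 1029 + 21609)/7 = -382942 + √20167/7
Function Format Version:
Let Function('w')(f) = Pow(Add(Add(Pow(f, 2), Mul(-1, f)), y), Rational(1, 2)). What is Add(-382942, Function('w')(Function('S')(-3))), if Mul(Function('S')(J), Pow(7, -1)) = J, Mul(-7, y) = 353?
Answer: Add(-382942, Mul(Rational(1, 7), Pow(20167, Rational(1, 2)))) ≈ -3.8292e+5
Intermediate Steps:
y = Rational(-353, 7) (y = Mul(Rational(-1, 7), 353) = Rational(-353, 7) ≈ -50.429)
Function('S')(J) = Mul(7, J)
Function('w')(f) = Pow(Add(Rational(-353, 7), Pow(f, 2), Mul(-1, f)), Rational(1, 2)) (Function('w')(f) = Pow(Add(Add(Pow(f, 2), Mul(-1, f)), Rational(-353, 7)), Rational(1, 2)) = Pow(Add(Rational(-353, 7), Pow(f, 2), Mul(-1, f)), Rational(1, 2)))
Add(-382942, Function('w')(Function('S')(-3))) = Add(-382942, Mul(Rational(1, 7), Pow(Add(-2471, Mul(-49, Mul(7, -3)), Mul(49, Pow(Mul(7, -3), 2))), Rational(1, 2)))) = Add(-382942, Mul(Rational(1, 7), Pow(Add(-2471, Mul(-49, -21), Mul(49, Pow(-21, 2))), Rational(1, 2)))) = Add(-382942, Mul(Rational(1, 7), Pow(Add(-2471, 1029, Mul(49, 441)), Rational(1, 2)))) = Add(-382942, Mul(Rational(1, 7), Pow(Add(-2471, 1029, 21609), Rational(1, 2)))) = Add(-382942, Mul(Rational(1, 7), Pow(20167, Rational(1, 2))))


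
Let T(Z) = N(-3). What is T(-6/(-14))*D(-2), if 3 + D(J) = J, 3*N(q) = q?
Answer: 5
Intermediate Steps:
N(q) = q/3
T(Z) = -1 (T(Z) = (⅓)*(-3) = -1)
D(J) = -3 + J
T(-6/(-14))*D(-2) = -(-3 - 2) = -1*(-5) = 5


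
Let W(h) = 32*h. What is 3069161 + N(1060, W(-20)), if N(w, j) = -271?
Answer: 3068890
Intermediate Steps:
3069161 + N(1060, W(-20)) = 3069161 - 271 = 3068890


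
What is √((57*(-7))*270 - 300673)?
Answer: I*√408403 ≈ 639.06*I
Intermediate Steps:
√((57*(-7))*270 - 300673) = √(-399*270 - 300673) = √(-107730 - 300673) = √(-408403) = I*√408403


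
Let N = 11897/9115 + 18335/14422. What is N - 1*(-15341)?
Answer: 2017013328789/131456530 ≈ 15344.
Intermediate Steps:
N = 338702059/131456530 (N = 11897*(1/9115) + 18335*(1/14422) = 11897/9115 + 18335/14422 = 338702059/131456530 ≈ 2.5765)
N - 1*(-15341) = 338702059/131456530 - 1*(-15341) = 338702059/131456530 + 15341 = 2017013328789/131456530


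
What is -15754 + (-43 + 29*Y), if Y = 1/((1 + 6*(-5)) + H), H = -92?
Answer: -1911466/121 ≈ -15797.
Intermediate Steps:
Y = -1/121 (Y = 1/((1 + 6*(-5)) - 92) = 1/((1 - 30) - 92) = 1/(-29 - 92) = 1/(-121) = -1/121 ≈ -0.0082645)
-15754 + (-43 + 29*Y) = -15754 + (-43 + 29*(-1/121)) = -15754 + (-43 - 29/121) = -15754 - 5232/121 = -1911466/121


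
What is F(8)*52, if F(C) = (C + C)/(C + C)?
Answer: 52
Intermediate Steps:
F(C) = 1 (F(C) = (2*C)/((2*C)) = (2*C)*(1/(2*C)) = 1)
F(8)*52 = 1*52 = 52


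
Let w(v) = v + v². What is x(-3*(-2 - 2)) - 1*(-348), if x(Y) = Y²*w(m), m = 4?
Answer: 3228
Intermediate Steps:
x(Y) = 20*Y² (x(Y) = Y²*(4*(1 + 4)) = Y²*(4*5) = Y²*20 = 20*Y²)
x(-3*(-2 - 2)) - 1*(-348) = 20*(-3*(-2 - 2))² - 1*(-348) = 20*(-3*(-4))² + 348 = 20*12² + 348 = 20*144 + 348 = 2880 + 348 = 3228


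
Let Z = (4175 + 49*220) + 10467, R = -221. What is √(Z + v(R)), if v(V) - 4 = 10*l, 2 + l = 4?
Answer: √25446 ≈ 159.52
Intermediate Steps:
l = 2 (l = -2 + 4 = 2)
Z = 25422 (Z = (4175 + 10780) + 10467 = 14955 + 10467 = 25422)
v(V) = 24 (v(V) = 4 + 10*2 = 4 + 20 = 24)
√(Z + v(R)) = √(25422 + 24) = √25446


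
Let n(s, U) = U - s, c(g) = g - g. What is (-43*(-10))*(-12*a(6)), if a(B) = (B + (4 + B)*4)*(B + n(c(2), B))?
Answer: -2848320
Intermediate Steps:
c(g) = 0
a(B) = 2*B*(16 + 5*B) (a(B) = (B + (4 + B)*4)*(B + (B - 1*0)) = (B + (16 + 4*B))*(B + (B + 0)) = (16 + 5*B)*(B + B) = (16 + 5*B)*(2*B) = 2*B*(16 + 5*B))
(-43*(-10))*(-12*a(6)) = (-43*(-10))*(-24*6*(16 + 5*6)) = 430*(-24*6*(16 + 30)) = 430*(-24*6*46) = 430*(-12*552) = 430*(-6624) = -2848320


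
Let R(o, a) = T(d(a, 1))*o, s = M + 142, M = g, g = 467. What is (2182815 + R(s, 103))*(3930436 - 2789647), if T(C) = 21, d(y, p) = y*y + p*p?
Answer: 2504720891556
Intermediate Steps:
M = 467
d(y, p) = p**2 + y**2 (d(y, p) = y**2 + p**2 = p**2 + y**2)
s = 609 (s = 467 + 142 = 609)
R(o, a) = 21*o
(2182815 + R(s, 103))*(3930436 - 2789647) = (2182815 + 21*609)*(3930436 - 2789647) = (2182815 + 12789)*1140789 = 2195604*1140789 = 2504720891556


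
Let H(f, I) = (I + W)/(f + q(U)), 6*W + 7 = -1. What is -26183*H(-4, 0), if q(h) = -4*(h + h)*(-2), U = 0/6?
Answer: -26183/3 ≈ -8727.7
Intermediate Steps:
W = -4/3 (W = -7/6 + (⅙)*(-1) = -7/6 - ⅙ = -4/3 ≈ -1.3333)
U = 0 (U = 0*(⅙) = 0)
q(h) = 16*h (q(h) = -8*h*(-2) = 16*h)
H(f, I) = (-4/3 + I)/f (H(f, I) = (I - 4/3)/(f + 16*0) = (-4/3 + I)/(f + 0) = (-4/3 + I)/f)
-26183*H(-4, 0) = -26183*(-4/3 + 0)/(-4) = -(-26183)*(-4)/(4*3) = -26183*⅓ = -26183/3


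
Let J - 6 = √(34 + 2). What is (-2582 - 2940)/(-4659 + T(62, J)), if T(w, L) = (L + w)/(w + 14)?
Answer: 209836/177005 ≈ 1.1855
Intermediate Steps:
J = 12 (J = 6 + √(34 + 2) = 6 + √36 = 6 + 6 = 12)
T(w, L) = (L + w)/(14 + w)
(-2582 - 2940)/(-4659 + T(62, J)) = (-2582 - 2940)/(-4659 + (12 + 62)/(14 + 62)) = -5522/(-4659 + 74/76) = -5522/(-4659 + (1/76)*74) = -5522/(-4659 + 37/38) = -5522/(-177005/38) = -5522*(-38/177005) = 209836/177005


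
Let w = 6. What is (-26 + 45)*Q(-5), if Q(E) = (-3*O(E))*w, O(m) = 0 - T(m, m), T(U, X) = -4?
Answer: -1368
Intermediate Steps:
O(m) = 4 (O(m) = 0 - 1*(-4) = 0 + 4 = 4)
Q(E) = -72 (Q(E) = -3*4*6 = -12*6 = -72)
(-26 + 45)*Q(-5) = (-26 + 45)*(-72) = 19*(-72) = -1368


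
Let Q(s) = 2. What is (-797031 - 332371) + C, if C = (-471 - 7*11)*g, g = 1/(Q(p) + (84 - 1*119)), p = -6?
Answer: -37269718/33 ≈ -1.1294e+6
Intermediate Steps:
g = -1/33 (g = 1/(2 + (84 - 1*119)) = 1/(2 + (84 - 119)) = 1/(2 - 35) = 1/(-33) = -1/33 ≈ -0.030303)
C = 548/33 (C = (-471 - 7*11)*(-1/33) = (-471 - 77)*(-1/33) = -548*(-1/33) = 548/33 ≈ 16.606)
(-797031 - 332371) + C = (-797031 - 332371) + 548/33 = -1129402 + 548/33 = -37269718/33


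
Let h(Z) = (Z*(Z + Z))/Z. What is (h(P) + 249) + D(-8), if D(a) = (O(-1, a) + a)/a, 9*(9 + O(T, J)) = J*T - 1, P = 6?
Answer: 9469/36 ≈ 263.03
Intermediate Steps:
O(T, J) = -82/9 + J*T/9 (O(T, J) = -9 + (J*T - 1)/9 = -9 + (-1 + J*T)/9 = -9 + (-⅑ + J*T/9) = -82/9 + J*T/9)
h(Z) = 2*Z (h(Z) = (Z*(2*Z))/Z = (2*Z²)/Z = 2*Z)
D(a) = (-82/9 + 8*a/9)/a (D(a) = ((-82/9 + (⅑)*a*(-1)) + a)/a = ((-82/9 - a/9) + a)/a = (-82/9 + 8*a/9)/a)
(h(P) + 249) + D(-8) = (2*6 + 249) + (2/9)*(-41 + 4*(-8))/(-8) = (12 + 249) + (2/9)*(-⅛)*(-41 - 32) = 261 + (2/9)*(-⅛)*(-73) = 261 + 73/36 = 9469/36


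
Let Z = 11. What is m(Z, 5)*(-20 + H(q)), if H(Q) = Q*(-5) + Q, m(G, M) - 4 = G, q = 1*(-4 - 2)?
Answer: 60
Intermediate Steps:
q = -6 (q = 1*(-6) = -6)
m(G, M) = 4 + G
H(Q) = -4*Q (H(Q) = -5*Q + Q = -4*Q)
m(Z, 5)*(-20 + H(q)) = (4 + 11)*(-20 - 4*(-6)) = 15*(-20 + 24) = 15*4 = 60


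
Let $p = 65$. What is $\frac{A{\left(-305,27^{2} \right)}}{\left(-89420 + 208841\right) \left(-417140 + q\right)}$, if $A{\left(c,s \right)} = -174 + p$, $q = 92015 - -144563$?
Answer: $\frac{109}{21562894602} \approx 5.055 \cdot 10^{-9}$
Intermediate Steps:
$q = 236578$ ($q = 92015 + 144563 = 236578$)
$A{\left(c,s \right)} = -109$ ($A{\left(c,s \right)} = -174 + 65 = -109$)
$\frac{A{\left(-305,27^{2} \right)}}{\left(-89420 + 208841\right) \left(-417140 + q\right)} = - \frac{109}{\left(-89420 + 208841\right) \left(-417140 + 236578\right)} = - \frac{109}{119421 \left(-180562\right)} = - \frac{109}{-21562894602} = \left(-109\right) \left(- \frac{1}{21562894602}\right) = \frac{109}{21562894602}$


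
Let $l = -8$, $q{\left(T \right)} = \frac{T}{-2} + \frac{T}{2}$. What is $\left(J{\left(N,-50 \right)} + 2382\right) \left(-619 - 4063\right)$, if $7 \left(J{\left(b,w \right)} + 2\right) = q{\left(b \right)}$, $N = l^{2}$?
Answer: $-11143160$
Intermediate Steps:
$q{\left(T \right)} = 0$ ($q{\left(T \right)} = T \left(- \frac{1}{2}\right) + T \frac{1}{2} = - \frac{T}{2} + \frac{T}{2} = 0$)
$N = 64$ ($N = \left(-8\right)^{2} = 64$)
$J{\left(b,w \right)} = -2$ ($J{\left(b,w \right)} = -2 + \frac{1}{7} \cdot 0 = -2 + 0 = -2$)
$\left(J{\left(N,-50 \right)} + 2382\right) \left(-619 - 4063\right) = \left(-2 + 2382\right) \left(-619 - 4063\right) = 2380 \left(-619 - 4063\right) = 2380 \left(-4682\right) = -11143160$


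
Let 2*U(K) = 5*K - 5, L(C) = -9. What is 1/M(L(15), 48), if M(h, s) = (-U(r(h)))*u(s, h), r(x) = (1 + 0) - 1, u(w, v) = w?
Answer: 1/120 ≈ 0.0083333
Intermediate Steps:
r(x) = 0 (r(x) = 1 - 1 = 0)
U(K) = -5/2 + 5*K/2 (U(K) = (5*K - 5)/2 = (-5 + 5*K)/2 = -5/2 + 5*K/2)
M(h, s) = 5*s/2 (M(h, s) = (-(-5/2 + (5/2)*0))*s = (-(-5/2 + 0))*s = (-1*(-5/2))*s = 5*s/2)
1/M(L(15), 48) = 1/((5/2)*48) = 1/120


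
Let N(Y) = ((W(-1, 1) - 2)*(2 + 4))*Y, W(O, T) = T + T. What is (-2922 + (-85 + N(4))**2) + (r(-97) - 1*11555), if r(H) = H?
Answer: -7349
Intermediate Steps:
W(O, T) = 2*T
N(Y) = 0 (N(Y) = ((2*1 - 2)*(2 + 4))*Y = ((2 - 2)*6)*Y = (0*6)*Y = 0*Y = 0)
(-2922 + (-85 + N(4))**2) + (r(-97) - 1*11555) = (-2922 + (-85 + 0)**2) + (-97 - 1*11555) = (-2922 + (-85)**2) + (-97 - 11555) = (-2922 + 7225) - 11652 = 4303 - 11652 = -7349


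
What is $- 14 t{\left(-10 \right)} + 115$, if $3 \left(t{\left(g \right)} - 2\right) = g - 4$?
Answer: $\frac{457}{3} \approx 152.33$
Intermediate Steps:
$t{\left(g \right)} = \frac{2}{3} + \frac{g}{3}$ ($t{\left(g \right)} = 2 + \frac{g - 4}{3} = 2 + \frac{-4 + g}{3} = 2 + \left(- \frac{4}{3} + \frac{g}{3}\right) = \frac{2}{3} + \frac{g}{3}$)
$- 14 t{\left(-10 \right)} + 115 = - 14 \left(\frac{2}{3} + \frac{1}{3} \left(-10\right)\right) + 115 = - 14 \left(\frac{2}{3} - \frac{10}{3}\right) + 115 = \left(-14\right) \left(- \frac{8}{3}\right) + 115 = \frac{112}{3} + 115 = \frac{457}{3}$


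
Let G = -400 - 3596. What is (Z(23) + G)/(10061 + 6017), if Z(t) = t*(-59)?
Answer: -5353/16078 ≈ -0.33294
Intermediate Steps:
G = -3996
Z(t) = -59*t
(Z(23) + G)/(10061 + 6017) = (-59*23 - 3996)/(10061 + 6017) = (-1357 - 3996)/16078 = -5353*1/16078 = -5353/16078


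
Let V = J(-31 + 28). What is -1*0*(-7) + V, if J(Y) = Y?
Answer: -3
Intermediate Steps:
V = -3 (V = -31 + 28 = -3)
-1*0*(-7) + V = -1*0*(-7) - 3 = 0*(-7) - 3 = 0 - 3 = -3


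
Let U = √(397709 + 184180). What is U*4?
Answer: 44*√4809 ≈ 3051.3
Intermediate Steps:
U = 11*√4809 (U = √581889 = 11*√4809 ≈ 762.82)
U*4 = (11*√4809)*4 = 44*√4809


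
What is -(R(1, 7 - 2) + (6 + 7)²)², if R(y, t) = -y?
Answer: -28224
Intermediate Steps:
-(R(1, 7 - 2) + (6 + 7)²)² = -(-1*1 + (6 + 7)²)² = -(-1 + 13²)² = -(-1 + 169)² = -1*168² = -1*28224 = -28224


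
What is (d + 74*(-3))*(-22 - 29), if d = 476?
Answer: -12954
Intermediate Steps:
(d + 74*(-3))*(-22 - 29) = (476 + 74*(-3))*(-22 - 29) = (476 - 222)*(-51) = 254*(-51) = -12954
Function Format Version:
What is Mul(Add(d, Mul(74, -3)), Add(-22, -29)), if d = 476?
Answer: -12954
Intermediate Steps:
Mul(Add(d, Mul(74, -3)), Add(-22, -29)) = Mul(Add(476, Mul(74, -3)), Add(-22, -29)) = Mul(Add(476, -222), -51) = Mul(254, -51) = -12954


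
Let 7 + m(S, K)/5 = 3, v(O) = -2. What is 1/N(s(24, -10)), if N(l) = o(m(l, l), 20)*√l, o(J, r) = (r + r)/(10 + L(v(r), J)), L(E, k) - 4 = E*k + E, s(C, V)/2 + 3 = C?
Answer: 13*√42/420 ≈ 0.20059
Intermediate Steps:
s(C, V) = -6 + 2*C
m(S, K) = -20 (m(S, K) = -35 + 5*3 = -35 + 15 = -20)
L(E, k) = 4 + E + E*k (L(E, k) = 4 + (E*k + E) = 4 + (E + E*k) = 4 + E + E*k)
o(J, r) = 2*r/(12 - 2*J) (o(J, r) = (r + r)/(10 + (4 - 2 - 2*J)) = (2*r)/(10 + (2 - 2*J)) = (2*r)/(12 - 2*J) = 2*r/(12 - 2*J))
N(l) = 10*√l/13 (N(l) = (-1*20/(-6 - 20))*√l = (-1*20/(-26))*√l = (-1*20*(-1/26))*√l = 10*√l/13)
1/N(s(24, -10)) = 1/(10*√(-6 + 2*24)/13) = 1/(10*√(-6 + 48)/13) = 1/(10*√42/13) = 13*√42/420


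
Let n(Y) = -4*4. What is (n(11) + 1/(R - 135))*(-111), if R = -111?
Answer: 145669/82 ≈ 1776.5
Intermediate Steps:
n(Y) = -16
(n(11) + 1/(R - 135))*(-111) = (-16 + 1/(-111 - 135))*(-111) = (-16 + 1/(-246))*(-111) = (-16 - 1/246)*(-111) = -3937/246*(-111) = 145669/82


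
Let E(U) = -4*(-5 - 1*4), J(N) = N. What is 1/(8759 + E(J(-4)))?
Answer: 1/8795 ≈ 0.00011370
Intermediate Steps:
E(U) = 36 (E(U) = -4*(-5 - 4) = -4*(-9) = 36)
1/(8759 + E(J(-4))) = 1/(8759 + 36) = 1/8795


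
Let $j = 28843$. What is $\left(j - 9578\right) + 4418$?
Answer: $23683$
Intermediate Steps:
$\left(j - 9578\right) + 4418 = \left(28843 - 9578\right) + 4418 = 19265 + 4418 = 23683$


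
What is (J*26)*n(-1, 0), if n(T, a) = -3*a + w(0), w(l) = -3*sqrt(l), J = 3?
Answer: 0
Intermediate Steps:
n(T, a) = -3*a (n(T, a) = -3*a - 3*sqrt(0) = -3*a - 3*0 = -3*a + 0 = -3*a)
(J*26)*n(-1, 0) = (3*26)*(-3*0) = 78*0 = 0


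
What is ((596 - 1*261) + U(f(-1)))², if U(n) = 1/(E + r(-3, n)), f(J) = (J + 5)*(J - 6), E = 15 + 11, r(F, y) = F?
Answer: 59382436/529 ≈ 1.1225e+5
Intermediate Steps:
E = 26
f(J) = (-6 + J)*(5 + J) (f(J) = (5 + J)*(-6 + J) = (-6 + J)*(5 + J))
U(n) = 1/23 (U(n) = 1/(26 - 3) = 1/23)
((596 - 1*261) + U(f(-1)))² = ((596 - 1*261) + 1/23)² = ((596 - 261) + 1/23)² = (335 + 1/23)² = (7706/23)² = 59382436/529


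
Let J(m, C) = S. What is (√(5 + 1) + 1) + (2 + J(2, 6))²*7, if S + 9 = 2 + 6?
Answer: 8 + √6 ≈ 10.449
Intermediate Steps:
S = -1 (S = -9 + (2 + 6) = -9 + 8 = -1)
J(m, C) = -1
(√(5 + 1) + 1) + (2 + J(2, 6))²*7 = (√(5 + 1) + 1) + (2 - 1)²*7 = (√6 + 1) + 1²*7 = (1 + √6) + 1*7 = (1 + √6) + 7 = 8 + √6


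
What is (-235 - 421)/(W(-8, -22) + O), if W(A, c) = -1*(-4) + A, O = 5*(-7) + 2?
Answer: 656/37 ≈ 17.730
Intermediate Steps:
O = -33 (O = -35 + 2 = -33)
W(A, c) = 4 + A
(-235 - 421)/(W(-8, -22) + O) = (-235 - 421)/((4 - 8) - 33) = -656/(-4 - 33) = -656/(-37) = -656*(-1/37) = 656/37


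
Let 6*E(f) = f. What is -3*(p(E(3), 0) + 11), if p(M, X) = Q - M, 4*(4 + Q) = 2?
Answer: -21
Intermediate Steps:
Q = -7/2 (Q = -4 + (¼)*2 = -4 + ½ = -7/2 ≈ -3.5000)
E(f) = f/6
p(M, X) = -7/2 - M
-3*(p(E(3), 0) + 11) = -3*((-7/2 - 3/6) + 11) = -3*((-7/2 - 1*½) + 11) = -3*((-7/2 - ½) + 11) = -3*(-4 + 11) = -3*7 = -21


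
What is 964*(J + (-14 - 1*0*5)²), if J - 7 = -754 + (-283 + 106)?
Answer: -701792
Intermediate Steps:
J = -924 (J = 7 + (-754 + (-283 + 106)) = 7 + (-754 - 177) = 7 - 931 = -924)
964*(J + (-14 - 1*0*5)²) = 964*(-924 + (-14 - 1*0*5)²) = 964*(-924 + (-14 + 0*5)²) = 964*(-924 + (-14 + 0)²) = 964*(-924 + (-14)²) = 964*(-924 + 196) = 964*(-728) = -701792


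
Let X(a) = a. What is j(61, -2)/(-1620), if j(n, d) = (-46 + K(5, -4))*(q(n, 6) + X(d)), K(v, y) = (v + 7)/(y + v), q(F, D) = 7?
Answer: 17/162 ≈ 0.10494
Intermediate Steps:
K(v, y) = (7 + v)/(v + y)
j(n, d) = -238 - 34*d (j(n, d) = (-46 + (7 + 5)/(5 - 4))*(7 + d) = (-46 + 12/1)*(7 + d) = (-46 + 1*12)*(7 + d) = (-46 + 12)*(7 + d) = -34*(7 + d) = -238 - 34*d)
j(61, -2)/(-1620) = (-238 - 34*(-2))/(-1620) = (-238 + 68)*(-1/1620) = -170*(-1/1620) = 17/162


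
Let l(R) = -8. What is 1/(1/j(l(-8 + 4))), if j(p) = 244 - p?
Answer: 252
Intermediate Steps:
1/(1/j(l(-8 + 4))) = 1/(1/(244 - 1*(-8))) = 1/(1/(244 + 8)) = 1/(1/252) = 252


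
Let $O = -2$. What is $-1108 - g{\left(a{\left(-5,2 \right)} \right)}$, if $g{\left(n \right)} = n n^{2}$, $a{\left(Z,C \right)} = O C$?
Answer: $-1044$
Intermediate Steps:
$a{\left(Z,C \right)} = - 2 C$
$g{\left(n \right)} = n^{3}$
$-1108 - g{\left(a{\left(-5,2 \right)} \right)} = -1108 - \left(\left(-2\right) 2\right)^{3} = -1108 - \left(-4\right)^{3} = -1108 - -64 = -1108 + 64 = -1044$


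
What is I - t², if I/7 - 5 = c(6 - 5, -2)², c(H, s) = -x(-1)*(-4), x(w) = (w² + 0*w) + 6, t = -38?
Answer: 4079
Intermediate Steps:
x(w) = 6 + w² (x(w) = (w² + 0) + 6 = w² + 6 = 6 + w²)
c(H, s) = 28 (c(H, s) = -(6 + (-1)²)*(-4) = -(6 + 1)*(-4) = -1*7*(-4) = -7*(-4) = 28)
I = 5523 (I = 35 + 7*28² = 35 + 7*784 = 35 + 5488 = 5523)
I - t² = 5523 - 1*(-38)² = 5523 - 1*1444 = 5523 - 1444 = 4079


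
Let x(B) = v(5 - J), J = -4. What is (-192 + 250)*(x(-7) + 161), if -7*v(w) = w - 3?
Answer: 65018/7 ≈ 9288.3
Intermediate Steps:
v(w) = 3/7 - w/7 (v(w) = -(w - 3)/7 = -(-3 + w)/7 = 3/7 - w/7)
x(B) = -6/7 (x(B) = 3/7 - (5 - 1*(-4))/7 = 3/7 - (5 + 4)/7 = 3/7 - ⅐*9 = 3/7 - 9/7 = -6/7)
(-192 + 250)*(x(-7) + 161) = (-192 + 250)*(-6/7 + 161) = 58*(1121/7) = 65018/7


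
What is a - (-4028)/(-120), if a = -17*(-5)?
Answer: 1543/30 ≈ 51.433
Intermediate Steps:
a = 85
a - (-4028)/(-120) = 85 - (-4028)/(-120) = 85 - (-4028)*(-1)/120 = 85 - 76*53/120 = 85 - 1007/30 = 1543/30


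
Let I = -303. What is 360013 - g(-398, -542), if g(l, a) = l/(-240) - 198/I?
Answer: 4363329541/12120 ≈ 3.6001e+5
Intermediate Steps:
g(l, a) = 66/101 - l/240 (g(l, a) = l/(-240) - 198/(-303) = l*(-1/240) - 198*(-1/303) = -l/240 + 66/101 = 66/101 - l/240)
360013 - g(-398, -542) = 360013 - (66/101 - 1/240*(-398)) = 360013 - (66/101 + 199/120) = 360013 - 1*28019/12120 = 360013 - 28019/12120 = 4363329541/12120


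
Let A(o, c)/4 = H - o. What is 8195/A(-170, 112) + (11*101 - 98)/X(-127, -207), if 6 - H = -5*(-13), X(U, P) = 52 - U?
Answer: 1916677/79476 ≈ 24.116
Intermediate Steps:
H = -59 (H = 6 - (-5)*(-13) = 6 - 1*65 = 6 - 65 = -59)
A(o, c) = -236 - 4*o (A(o, c) = 4*(-59 - o) = -236 - 4*o)
8195/A(-170, 112) + (11*101 - 98)/X(-127, -207) = 8195/(-236 - 4*(-170)) + (11*101 - 98)/(52 - 1*(-127)) = 8195/(-236 + 680) + (1111 - 98)/(52 + 127) = 8195/444 + 1013/179 = 1916677/79476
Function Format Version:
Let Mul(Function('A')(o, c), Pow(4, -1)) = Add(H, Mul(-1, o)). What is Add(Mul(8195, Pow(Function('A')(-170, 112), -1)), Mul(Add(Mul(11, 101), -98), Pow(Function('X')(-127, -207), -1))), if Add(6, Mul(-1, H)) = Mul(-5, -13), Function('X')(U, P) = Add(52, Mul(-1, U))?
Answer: Rational(1916677, 79476) ≈ 24.116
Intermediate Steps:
H = -59 (H = Add(6, Mul(-1, Mul(-5, -13))) = Add(6, Mul(-1, 65)) = Add(6, -65) = -59)
Function('A')(o, c) = Add(-236, Mul(-4, o)) (Function('A')(o, c) = Mul(4, Add(-59, Mul(-1, o))) = Add(-236, Mul(-4, o)))
Add(Mul(8195, Pow(Function('A')(-170, 112), -1)), Mul(Add(Mul(11, 101), -98), Pow(Function('X')(-127, -207), -1))) = Add(Mul(8195, Pow(Add(-236, Mul(-4, -170)), -1)), Mul(Add(Mul(11, 101), -98), Pow(Add(52, Mul(-1, -127)), -1))) = Add(Mul(8195, Pow(Add(-236, 680), -1)), Mul(Add(1111, -98), Pow(Add(52, 127), -1))) = Add(Mul(8195, Pow(444, -1)), Mul(1013, Pow(179, -1))) = Add(Mul(8195, Rational(1, 444)), Mul(1013, Rational(1, 179))) = Add(Rational(8195, 444), Rational(1013, 179)) = Rational(1916677, 79476)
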